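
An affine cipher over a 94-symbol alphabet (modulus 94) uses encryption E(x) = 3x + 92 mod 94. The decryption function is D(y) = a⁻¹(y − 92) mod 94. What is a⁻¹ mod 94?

gcd(94, 3) by repeated division:
94 = 31×3 + 1
3 = 3×1 + 0
Since gcd(3, 94) = 1, back-substitute to write 1 as a combination:
1 = 94 − 31·3
Thus 3·(-31) ≡ 1 (mod 94); reducing, -31 mod 94 = 63.

63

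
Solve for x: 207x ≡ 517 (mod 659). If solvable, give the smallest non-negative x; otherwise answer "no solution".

First find gcd(207, 659):
659 = 3·207 + 38
207 = 5·38 + 17
38 = 2·17 + 4
17 = 4·4 + 1
4 = 4·1 + 0
gcd = 1, so a unique solution mod 659 exists.
Back-substitute for the Bézout coefficients:
1 = 17 − 4·4
1 = −4·38 + 9·17
1 = 9·207 − 49·38
1 = −49·659 + 156·207
So 207·(156) ≡ 1 (mod 659), giving 207⁻¹ ≡ 156.
x ≡ 207⁻¹·517 ≡ 156·517 ≡ 254 (mod 659).

254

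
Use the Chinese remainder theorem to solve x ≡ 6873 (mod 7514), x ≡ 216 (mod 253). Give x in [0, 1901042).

239807

Write x = 6873 + 7514·k. Then 7514·k ≡ 216 − 6873 ≡ 174 (mod 253).
Need 7514⁻¹ mod 253. Extended Euclid on (253, 177):
253 = 1·177 + 76
177 = 2·76 + 25
76 = 3·25 + 1
25 = 25·1 + 0
Back-substitute:
1 = 76 − 3·25
1 = −3·177 + 7·76
1 = 7·253 − 10·177
7514⁻¹ ≡ 243 (mod 253), so k ≡ 243·174 ≡ 31 (mod 253).
x = 6873 + 7514·31 = 239807.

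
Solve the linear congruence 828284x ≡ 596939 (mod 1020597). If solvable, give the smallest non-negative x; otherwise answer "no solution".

First find gcd(828284, 1020597):
1020597 = 1·828284 + 192313
828284 = 4·192313 + 59032
192313 = 3·59032 + 15217
59032 = 3·15217 + 13381
15217 = 1·13381 + 1836
13381 = 7·1836 + 529
1836 = 3·529 + 249
529 = 2·249 + 31
249 = 8·31 + 1
31 = 31·1 + 0
gcd = 1, so a unique solution mod 1020597 exists.
Back-substitute for the Bézout coefficients:
1 = 249 − 8·31
1 = −8·529 + 17·249
1 = 17·1836 − 59·529
1 = −59·13381 + 430·1836
1 = 430·15217 − 489·13381
1 = −489·59032 + 1897·15217
1 = 1897·192313 − 6180·59032
1 = −6180·828284 + 26617·192313
1 = 26617·1020597 − 32797·828284
So 828284·(-32797) ≡ 1 (mod 1020597), giving 828284⁻¹ ≡ 987800.
x ≡ 828284⁻¹·596939 ≡ 987800·596939 ≡ 303868 (mod 1020597).

303868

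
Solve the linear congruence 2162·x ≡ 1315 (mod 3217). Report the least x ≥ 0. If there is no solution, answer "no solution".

First find gcd(2162, 3217):
3217 = 1×2162 + 1055
2162 = 2×1055 + 52
1055 = 20×52 + 15
52 = 3×15 + 7
15 = 2×7 + 1
7 = 7×1 + 0
gcd = 1, so a unique solution mod 3217 exists.
Back-substitute for the Bézout coefficients:
1 = 15 − 2·7
1 = −2·52 + 7·15
1 = 7·1055 − 142·52
1 = −142·2162 + 291·1055
1 = 291·3217 − 433·2162
So 2162·(-433) ≡ 1 (mod 3217), giving 2162⁻¹ ≡ 2784.
x ≡ 2162⁻¹·1315 ≡ 2784·1315 ≡ 14 (mod 3217).

14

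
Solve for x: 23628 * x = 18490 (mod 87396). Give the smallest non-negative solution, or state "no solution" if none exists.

gcd(23628, 87396):
87396 = 3*23628 + 16512
23628 = 1*16512 + 7116
16512 = 2*7116 + 2280
7116 = 3*2280 + 276
2280 = 8*276 + 72
276 = 3*72 + 60
72 = 1*60 + 12
60 = 5*12 + 0
gcd = 12, but 12 ∤ 18490, so the congruence has no solution.

no solution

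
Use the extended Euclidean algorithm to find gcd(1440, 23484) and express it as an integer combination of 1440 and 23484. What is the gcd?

12

Repeated division:
23484 = 16·1440 + 444
1440 = 3·444 + 108
444 = 4·108 + 12
108 = 9·12 + 0
gcd(1440, 23484) = 12.
Back-substituting:
12 = 444 − 4·108
12 = −4·1440 + 13·444
12 = 13·23484 − 212·1440
So 12 = (13)·23484 + (-212)·1440.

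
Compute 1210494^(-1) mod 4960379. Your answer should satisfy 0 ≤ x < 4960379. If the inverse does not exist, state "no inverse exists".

Apply the Euclidean algorithm to 4960379 and 1210494:
4960379 = 4×1210494 + 118403
1210494 = 10×118403 + 26464
118403 = 4×26464 + 12547
26464 = 2×12547 + 1370
12547 = 9×1370 + 217
1370 = 6×217 + 68
217 = 3×68 + 13
68 = 5×13 + 3
13 = 4×3 + 1
3 = 3×1 + 0
The gcd is 1. Working backward:
1 = 13 − 4·3
1 = −4·68 + 21·13
1 = 21·217 − 67·68
1 = −67·1370 + 423·217
1 = 423·12547 − 3874·1370
1 = −3874·26464 + 8171·12547
1 = 8171·118403 − 36558·26464
1 = −36558·1210494 + 373751·118403
1 = 373751·4960379 − 1531562·1210494
Hence 1210494⁻¹ ≡ -1531562 ≡ 3428817 (mod 4960379).

3428817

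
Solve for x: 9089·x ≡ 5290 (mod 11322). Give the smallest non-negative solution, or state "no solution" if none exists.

8678

First find gcd(9089, 11322):
11322 = 1*9089 + 2233
9089 = 4*2233 + 157
2233 = 14*157 + 35
157 = 4*35 + 17
35 = 2*17 + 1
17 = 17*1 + 0
gcd = 1, so a unique solution mod 11322 exists.
Back-substitute for the Bézout coefficients:
1 = 35 − 2·17
1 = −2·157 + 9·35
1 = 9·2233 − 128·157
1 = −128·9089 + 521·2233
1 = 521·11322 − 649·9089
So 9089·(-649) ≡ 1 (mod 11322), giving 9089⁻¹ ≡ 10673.
x ≡ 9089⁻¹·5290 ≡ 10673·5290 ≡ 8678 (mod 11322).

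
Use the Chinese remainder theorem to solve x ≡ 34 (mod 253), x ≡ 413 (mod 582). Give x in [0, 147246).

Write x = 34 + 253·k. Then 253·k ≡ 413 − 34 ≡ 379 (mod 582).
Need 253⁻¹ mod 582. Extended Euclid on (582, 253):
582 = 2*253 + 76
253 = 3*76 + 25
76 = 3*25 + 1
25 = 25*1 + 0
Back-substitute:
1 = 76 − 3·25
1 = −3·253 + 10·76
1 = 10·582 − 23·253
253⁻¹ ≡ 559 (mod 582), so k ≡ 559·379 ≡ 13 (mod 582).
x = 34 + 253·13 = 3323.

3323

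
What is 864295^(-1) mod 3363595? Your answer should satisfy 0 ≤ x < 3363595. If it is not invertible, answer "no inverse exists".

no inverse exists

Euclidean algorithm on 3363595, 864295:
3363595 = 3*864295 + 770710
864295 = 1*770710 + 93585
770710 = 8*93585 + 22030
93585 = 4*22030 + 5465
22030 = 4*5465 + 170
5465 = 32*170 + 25
170 = 6*25 + 20
25 = 1*20 + 5
20 = 4*5 + 0
Since gcd = 5 > 1, 864295 is not a unit mod 3363595.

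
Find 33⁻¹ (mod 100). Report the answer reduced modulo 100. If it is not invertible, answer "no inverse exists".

Extended Euclidean algorithm:
100 = 3·33 + 1
33 = 33·1 + 0
gcd = 1, so the inverse exists. Back-substitute:
1 = 100 − 3·33
So 33·(-3) ≡ 1 (mod 100), and -3 ≡ 97 (mod 100).

97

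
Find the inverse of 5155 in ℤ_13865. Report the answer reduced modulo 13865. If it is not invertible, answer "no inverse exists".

no inverse exists

Compute gcd(5155, 13865):
13865 = 2×5155 + 3555
5155 = 1×3555 + 1600
3555 = 2×1600 + 355
1600 = 4×355 + 180
355 = 1×180 + 175
180 = 1×175 + 5
175 = 35×5 + 0
gcd(5155, 13865) = 5 ≠ 1, so 5155 has no multiplicative inverse modulo 13865.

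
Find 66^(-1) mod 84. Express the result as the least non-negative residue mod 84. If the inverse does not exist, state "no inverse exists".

no inverse exists

Compute gcd(66, 84):
84 = 1·66 + 18
66 = 3·18 + 12
18 = 1·12 + 6
12 = 2·6 + 0
Since gcd = 6 > 1, 66 is not a unit mod 84.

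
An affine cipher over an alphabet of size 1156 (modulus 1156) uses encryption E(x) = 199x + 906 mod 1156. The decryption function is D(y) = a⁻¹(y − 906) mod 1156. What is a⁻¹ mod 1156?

639

Apply the Euclidean algorithm to 1156 and 199:
1156 = 5*199 + 161
199 = 1*161 + 38
161 = 4*38 + 9
38 = 4*9 + 2
9 = 4*2 + 1
2 = 2*1 + 0
gcd = 1, so the inverse exists. Back-substitute:
1 = 9 − 4·2
1 = −4·38 + 17·9
1 = 17·161 − 72·38
1 = −72·199 + 89·161
1 = 89·1156 − 517·199
Hence 199⁻¹ ≡ -517 ≡ 639 (mod 1156).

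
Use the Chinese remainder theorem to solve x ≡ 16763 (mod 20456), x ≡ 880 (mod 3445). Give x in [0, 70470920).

Write x = 16763 + 20456·k. Then 20456·k ≡ 880 − 16763 ≡ 1342 (mod 3445).
Need 20456⁻¹ mod 3445. Extended Euclid on (3445, 3231):
3445 = 1·3231 + 214
3231 = 15·214 + 21
214 = 10·21 + 4
21 = 5·4 + 1
4 = 4·1 + 0
Back-substitute:
1 = 21 − 5·4
1 = −5·214 + 51·21
1 = 51·3231 − 770·214
1 = −770·3445 + 821·3231
20456⁻¹ ≡ 821 (mod 3445), so k ≡ 821·1342 ≡ 2827 (mod 3445).
x = 16763 + 20456·2827 = 57845875.

57845875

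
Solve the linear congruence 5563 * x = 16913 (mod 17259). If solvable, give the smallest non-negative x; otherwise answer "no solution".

7511

First find gcd(5563, 17259):
17259 = 3*5563 + 570
5563 = 9*570 + 433
570 = 1*433 + 137
433 = 3*137 + 22
137 = 6*22 + 5
22 = 4*5 + 2
5 = 2*2 + 1
2 = 2*1 + 0
gcd = 1, so a unique solution mod 17259 exists.
Back-substitute for the Bézout coefficients:
1 = 5 − 2·2
1 = −2·22 + 9·5
1 = 9·137 − 56·22
1 = −56·433 + 177·137
1 = 177·570 − 233·433
1 = −233·5563 + 2274·570
1 = 2274·17259 − 7055·5563
So 5563·(-7055) ≡ 1 (mod 17259), giving 5563⁻¹ ≡ 10204.
x ≡ 5563⁻¹·16913 ≡ 10204·16913 ≡ 7511 (mod 17259).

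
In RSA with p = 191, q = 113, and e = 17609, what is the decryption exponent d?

5049

φ(n) = (p−1)(q−1) = 190·112 = 21280.
Need d with 17609·d ≡ 1 (mod 21280). Apply the extended Euclidean algorithm:
21280 = 1×17609 + 3671
17609 = 4×3671 + 2925
3671 = 1×2925 + 746
2925 = 3×746 + 687
746 = 1×687 + 59
687 = 11×59 + 38
59 = 1×38 + 21
38 = 1×21 + 17
21 = 1×17 + 4
17 = 4×4 + 1
4 = 4×1 + 0
Back-substitute:
1 = 17 − 4·4
1 = −4·21 + 5·17
1 = 5·38 − 9·21
1 = −9·59 + 14·38
1 = 14·687 − 163·59
1 = −163·746 + 177·687
1 = 177·2925 − 694·746
1 = −694·3671 + 871·2925
1 = 871·17609 − 4178·3671
1 = −4178·21280 + 5049·17609
So 17609·5049 ≡ 1 (mod 21280), hence d = 5049.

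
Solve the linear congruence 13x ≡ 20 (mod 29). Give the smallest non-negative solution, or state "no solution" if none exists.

6

First find gcd(13, 29):
29 = 2·13 + 3
13 = 4·3 + 1
3 = 3·1 + 0
gcd = 1, so a unique solution mod 29 exists.
Back-substitute for the Bézout coefficients:
1 = 13 − 4·3
1 = −4·29 + 9·13
So 13·(9) ≡ 1 (mod 29), giving 13⁻¹ ≡ 9.
x ≡ 13⁻¹·20 ≡ 9·20 ≡ 6 (mod 29).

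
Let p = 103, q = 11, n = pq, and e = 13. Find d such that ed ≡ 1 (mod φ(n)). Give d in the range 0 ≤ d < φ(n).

157

φ(n) = (p−1)(q−1) = 102·10 = 1020.
Need d with 13·d ≡ 1 (mod 1020). Apply the extended Euclidean algorithm:
1020 = 78×13 + 6
13 = 2×6 + 1
6 = 6×1 + 0
Back-substitute:
1 = 13 − 2·6
1 = −2·1020 + 157·13
So 13·157 ≡ 1 (mod 1020), hence d = 157.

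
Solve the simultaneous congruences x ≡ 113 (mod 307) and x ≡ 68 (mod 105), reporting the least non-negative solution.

13928

Write x = 113 + 307·k. Then 307·k ≡ 68 − 113 ≡ 60 (mod 105).
Need 307⁻¹ mod 105. Extended Euclid on (105, 97):
105 = 1·97 + 8
97 = 12·8 + 1
8 = 8·1 + 0
Back-substitute:
1 = 97 − 12·8
1 = −12·105 + 13·97
307⁻¹ ≡ 13 (mod 105), so k ≡ 13·60 ≡ 45 (mod 105).
x = 113 + 307·45 = 13928.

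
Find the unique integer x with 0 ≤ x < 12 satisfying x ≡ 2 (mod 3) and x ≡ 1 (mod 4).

Write x = 2 + 3·k. Then 3·k ≡ 1 − 2 ≡ 3 (mod 4).
Need 3⁻¹ mod 4. Extended Euclid on (4, 3):
4 = 1·3 + 1
3 = 3·1 + 0
Back-substitute:
1 = 4 − 3
3⁻¹ ≡ 3 (mod 4), so k ≡ 3·3 ≡ 1 (mod 4).
x = 2 + 3·1 = 5.

5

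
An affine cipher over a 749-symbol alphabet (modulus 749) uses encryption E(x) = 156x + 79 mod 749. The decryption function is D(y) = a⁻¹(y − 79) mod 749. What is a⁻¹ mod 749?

gcd(749, 156) by repeated division:
749 = 4×156 + 125
156 = 1×125 + 31
125 = 4×31 + 1
31 = 31×1 + 0
Since gcd(156, 749) = 1, back-substitute to write 1 as a combination:
1 = 125 − 4·31
1 = −4·156 + 5·125
1 = 5·749 − 24·156
Hence 156⁻¹ ≡ -24 ≡ 725 (mod 749).

725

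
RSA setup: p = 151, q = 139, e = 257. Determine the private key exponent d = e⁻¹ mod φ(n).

10793

φ(n) = (p−1)(q−1) = 150·138 = 20700.
Need d with 257·d ≡ 1 (mod 20700). Apply the extended Euclidean algorithm:
20700 = 80·257 + 140
257 = 1·140 + 117
140 = 1·117 + 23
117 = 5·23 + 2
23 = 11·2 + 1
2 = 2·1 + 0
Back-substitute:
1 = 23 − 11·2
1 = −11·117 + 56·23
1 = 56·140 − 67·117
1 = −67·257 + 123·140
1 = 123·20700 − 9907·257
So 257·(-9907) ≡ 1 (mod 20700), hence d ≡ -9907 ≡ 10793 (mod 20700).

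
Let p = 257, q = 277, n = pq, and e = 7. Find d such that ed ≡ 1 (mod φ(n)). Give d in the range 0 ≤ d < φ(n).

40375

φ(n) = (p−1)(q−1) = 256·276 = 70656.
Need d with 7·d ≡ 1 (mod 70656). Apply the extended Euclidean algorithm:
70656 = 10093·7 + 5
7 = 1·5 + 2
5 = 2·2 + 1
2 = 2·1 + 0
Back-substitute:
1 = 5 − 2·2
1 = −2·7 + 3·5
1 = 3·70656 − 30281·7
So 7·(-30281) ≡ 1 (mod 70656), hence d ≡ -30281 ≡ 40375 (mod 70656).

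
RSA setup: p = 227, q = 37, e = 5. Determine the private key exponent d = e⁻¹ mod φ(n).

φ(n) = (p−1)(q−1) = 226·36 = 8136.
Need d with 5·d ≡ 1 (mod 8136). Apply the extended Euclidean algorithm:
8136 = 1627×5 + 1
5 = 5×1 + 0
Back-substitute:
1 = 8136 − 1627·5
So 5·(-1627) ≡ 1 (mod 8136), hence d ≡ -1627 ≡ 6509 (mod 8136).

6509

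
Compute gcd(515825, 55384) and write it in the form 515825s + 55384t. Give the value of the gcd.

1

Euclidean algorithm:
515825 = 9*55384 + 17369
55384 = 3*17369 + 3277
17369 = 5*3277 + 984
3277 = 3*984 + 325
984 = 3*325 + 9
325 = 36*9 + 1
9 = 9*1 + 0
gcd(515825, 55384) = 1.
Express as a combination:
1 = 325 − 36·9
1 = −36·984 + 109·325
1 = 109·3277 − 363·984
1 = −363·17369 + 1924·3277
1 = 1924·55384 − 6135·17369
1 = −6135·515825 + 57139·55384
So 1 = (-6135)·515825 + (57139)·55384.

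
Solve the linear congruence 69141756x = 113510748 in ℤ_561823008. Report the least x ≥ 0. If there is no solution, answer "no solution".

3697961

First find gcd(69141756, 561823008):
561823008 = 8*69141756 + 8688960
69141756 = 7*8688960 + 8319036
8688960 = 1*8319036 + 369924
8319036 = 22*369924 + 180708
369924 = 2*180708 + 8508
180708 = 21*8508 + 2040
8508 = 4*2040 + 348
2040 = 5*348 + 300
348 = 1*300 + 48
300 = 6*48 + 12
48 = 4*12 + 0
gcd = 12 and 12 | 113510748, so solutions exist. Divide through by 12: 5761813x ≡ 9459229 (mod 46818584).
Now find 5761813⁻¹ mod 46818584:
46818584 = 8·5761813 + 724080
5761813 = 7·724080 + 693253
724080 = 1·693253 + 30827
693253 = 22·30827 + 15059
30827 = 2·15059 + 709
15059 = 21·709 + 170
709 = 4·170 + 29
170 = 5·29 + 25
29 = 1·25 + 4
25 = 6·4 + 1
4 = 4·1 + 0
Back-substitute:
1 = 25 − 6·4
1 = −6·29 + 7·25
1 = 7·170 − 41·29
1 = −41·709 + 171·170
1 = 171·15059 − 3632·709
1 = −3632·30827 + 7435·15059
1 = 7435·693253 − 167202·30827
1 = −167202·724080 + 174637·693253
1 = 174637·5761813 − 1389661·724080
1 = −1389661·46818584 + 11291925·5761813
So 5761813⁻¹ ≡ 11291925 (mod 46818584).
Then x ≡ 11291925·9459229 ≡ 3697961 (mod 46818584); the smallest non-negative solution is x = 3697961.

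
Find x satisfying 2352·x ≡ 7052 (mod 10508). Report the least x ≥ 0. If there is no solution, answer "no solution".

1178

First find gcd(2352, 10508):
10508 = 4·2352 + 1100
2352 = 2·1100 + 152
1100 = 7·152 + 36
152 = 4·36 + 8
36 = 4·8 + 4
8 = 2·4 + 0
gcd = 4 and 4 | 7052, so solutions exist. Divide through by 4: 588x ≡ 1763 (mod 2627).
Now find 588⁻¹ mod 2627:
2627 = 4*588 + 275
588 = 2*275 + 38
275 = 7*38 + 9
38 = 4*9 + 2
9 = 4*2 + 1
2 = 2*1 + 0
Back-substitute:
1 = 9 − 4·2
1 = −4·38 + 17·9
1 = 17·275 − 123·38
1 = −123·588 + 263·275
1 = 263·2627 − 1175·588
So 588·(-1175) ≡ 1 (mod 2627), i.e. 588⁻¹ ≡ 1452.
Then x ≡ 1452·1763 ≡ 1178 (mod 2627); the smallest non-negative solution is x = 1178.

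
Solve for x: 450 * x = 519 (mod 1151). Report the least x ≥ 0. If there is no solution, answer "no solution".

592

First find gcd(450, 1151):
1151 = 2×450 + 251
450 = 1×251 + 199
251 = 1×199 + 52
199 = 3×52 + 43
52 = 1×43 + 9
43 = 4×9 + 7
9 = 1×7 + 2
7 = 3×2 + 1
2 = 2×1 + 0
gcd = 1, so a unique solution mod 1151 exists.
Back-substitute for the Bézout coefficients:
1 = 7 − 3·2
1 = −3·9 + 4·7
1 = 4·43 − 19·9
1 = −19·52 + 23·43
1 = 23·199 − 88·52
1 = −88·251 + 111·199
1 = 111·450 − 199·251
1 = −199·1151 + 509·450
So 450·(509) ≡ 1 (mod 1151), giving 450⁻¹ ≡ 509.
x ≡ 450⁻¹·519 ≡ 509·519 ≡ 592 (mod 1151).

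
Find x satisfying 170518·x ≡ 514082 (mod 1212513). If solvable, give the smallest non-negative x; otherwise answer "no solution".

First find gcd(170518, 1212513):
1212513 = 7*170518 + 18887
170518 = 9*18887 + 535
18887 = 35*535 + 162
535 = 3*162 + 49
162 = 3*49 + 15
49 = 3*15 + 4
15 = 3*4 + 3
4 = 1*3 + 1
3 = 3*1 + 0
gcd = 1, so a unique solution mod 1212513 exists.
Back-substitute for the Bézout coefficients:
1 = 4 − 3
1 = −15 + 4·4
1 = 4·49 − 13·15
1 = −13·162 + 43·49
1 = 43·535 − 142·162
1 = −142·18887 + 5013·535
1 = 5013·170518 − 45259·18887
1 = −45259·1212513 + 321826·170518
So 170518·(321826) ≡ 1 (mod 1212513), giving 170518⁻¹ ≡ 321826.
x ≡ 170518⁻¹·514082 ≡ 321826·514082 ≡ 1192421 (mod 1212513).

1192421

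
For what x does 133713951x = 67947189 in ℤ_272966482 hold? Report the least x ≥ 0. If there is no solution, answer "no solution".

First find gcd(133713951, 272966482):
272966482 = 2·133713951 + 5538580
133713951 = 24·5538580 + 788031
5538580 = 7·788031 + 22363
788031 = 35·22363 + 5326
22363 = 4·5326 + 1059
5326 = 5·1059 + 31
1059 = 34·31 + 5
31 = 6·5 + 1
5 = 5·1 + 0
gcd = 1, so a unique solution mod 272966482 exists.
Back-substitute for the Bézout coefficients:
1 = 31 − 6·5
1 = −6·1059 + 205·31
1 = 205·5326 − 1031·1059
1 = −1031·22363 + 4329·5326
1 = 4329·788031 − 152546·22363
1 = −152546·5538580 + 1072151·788031
1 = 1072151·133713951 − 25884170·5538580
1 = −25884170·272966482 + 52840491·133713951
So 133713951·(52840491) ≡ 1 (mod 272966482), giving 133713951⁻¹ ≡ 52840491.
x ≡ 133713951⁻¹·67947189 ≡ 52840491·67947189 ≡ 24340585 (mod 272966482).

24340585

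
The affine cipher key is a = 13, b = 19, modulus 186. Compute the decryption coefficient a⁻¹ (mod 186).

43

Extended Euclidean algorithm:
186 = 14·13 + 4
13 = 3·4 + 1
4 = 4·1 + 0
gcd = 1, so the inverse exists. Back-substitute:
1 = 13 − 3·4
1 = −3·186 + 43·13
So 13·43 ≡ 1 (mod 186).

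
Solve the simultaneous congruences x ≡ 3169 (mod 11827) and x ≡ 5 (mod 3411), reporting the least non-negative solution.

3775982

Write x = 3169 + 11827·k. Then 11827·k ≡ 5 − 3169 ≡ 247 (mod 3411).
Need 11827⁻¹ mod 3411. Extended Euclid on (3411, 1594):
3411 = 2·1594 + 223
1594 = 7·223 + 33
223 = 6·33 + 25
33 = 1·25 + 8
25 = 3·8 + 1
8 = 8·1 + 0
Back-substitute:
1 = 25 − 3·8
1 = −3·33 + 4·25
1 = 4·223 − 27·33
1 = −27·1594 + 193·223
1 = 193·3411 − 413·1594
11827⁻¹ ≡ 2998 (mod 3411), so k ≡ 2998·247 ≡ 319 (mod 3411).
x = 3169 + 11827·319 = 3775982.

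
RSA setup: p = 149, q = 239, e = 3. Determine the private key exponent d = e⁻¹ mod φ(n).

φ(n) = (p−1)(q−1) = 148·238 = 35224.
Need d with 3·d ≡ 1 (mod 35224). Apply the extended Euclidean algorithm:
35224 = 11741×3 + 1
3 = 3×1 + 0
Back-substitute:
1 = 35224 − 11741·3
So 3·(-11741) ≡ 1 (mod 35224), hence d ≡ -11741 ≡ 23483 (mod 35224).

23483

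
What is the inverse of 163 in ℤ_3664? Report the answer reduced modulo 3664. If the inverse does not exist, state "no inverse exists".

3147

Run Euclid on (3664, 163):
3664 = 22*163 + 78
163 = 2*78 + 7
78 = 11*7 + 1
7 = 7*1 + 0
gcd = 1, so the inverse exists. Back-substitute:
1 = 78 − 11·7
1 = −11·163 + 23·78
1 = 23·3664 − 517·163
Hence 163⁻¹ ≡ -517 ≡ 3147 (mod 3664).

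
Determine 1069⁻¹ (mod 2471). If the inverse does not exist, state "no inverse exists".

Run Euclid on (2471, 1069):
2471 = 2·1069 + 333
1069 = 3·333 + 70
333 = 4·70 + 53
70 = 1·53 + 17
53 = 3·17 + 2
17 = 8·2 + 1
2 = 2·1 + 0
The gcd is 1. Working backward:
1 = 17 − 8·2
1 = −8·53 + 25·17
1 = 25·70 − 33·53
1 = −33·333 + 157·70
1 = 157·1069 − 504·333
1 = −504·2471 + 1165·1069
So 1069·1165 ≡ 1 (mod 2471).

1165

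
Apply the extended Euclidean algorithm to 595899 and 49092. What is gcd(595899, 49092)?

3

Apply Euclid's algorithm to 595899 and 49092:
595899 = 12×49092 + 6795
49092 = 7×6795 + 1527
6795 = 4×1527 + 687
1527 = 2×687 + 153
687 = 4×153 + 75
153 = 2×75 + 3
75 = 25×3 + 0
gcd(595899, 49092) = 3.
Express as a combination:
3 = 153 − 2·75
3 = −2·687 + 9·153
3 = 9·1527 − 20·687
3 = −20·6795 + 89·1527
3 = 89·49092 − 643·6795
3 = −643·595899 + 7805·49092
So 3 = (-643)·595899 + (7805)·49092.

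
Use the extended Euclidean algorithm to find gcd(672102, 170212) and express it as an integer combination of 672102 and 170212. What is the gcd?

Repeated division:
672102 = 3×170212 + 161466
170212 = 1×161466 + 8746
161466 = 18×8746 + 4038
8746 = 2×4038 + 670
4038 = 6×670 + 18
670 = 37×18 + 4
18 = 4×4 + 2
4 = 2×2 + 0
gcd(672102, 170212) = 2.
Back-substituting:
2 = 18 − 4·4
2 = −4·670 + 149·18
2 = 149·4038 − 898·670
2 = −898·8746 + 1945·4038
2 = 1945·161466 − 35908·8746
2 = −35908·170212 + 37853·161466
2 = 37853·672102 − 149467·170212
So 2 = (37853)·672102 + (-149467)·170212.

2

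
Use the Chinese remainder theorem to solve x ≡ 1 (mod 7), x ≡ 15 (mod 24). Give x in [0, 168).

15

Write x = 1 + 7·k. Then 7·k ≡ 15 − 1 ≡ 14 (mod 24).
Need 7⁻¹ mod 24. Extended Euclid on (24, 7):
24 = 3*7 + 3
7 = 2*3 + 1
3 = 3*1 + 0
Back-substitute:
1 = 7 − 2·3
1 = −2·24 + 7·7
7⁻¹ ≡ 7 (mod 24), so k ≡ 7·14 ≡ 2 (mod 24).
x = 1 + 7·2 = 15.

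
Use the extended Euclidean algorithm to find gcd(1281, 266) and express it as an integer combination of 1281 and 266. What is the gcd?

7

Euclidean algorithm:
1281 = 4×266 + 217
266 = 1×217 + 49
217 = 4×49 + 21
49 = 2×21 + 7
21 = 3×7 + 0
gcd(1281, 266) = 7.
Express as a combination:
7 = 49 − 2·21
7 = −2·217 + 9·49
7 = 9·266 − 11·217
7 = −11·1281 + 53·266
So 7 = (-11)·1281 + (53)·266.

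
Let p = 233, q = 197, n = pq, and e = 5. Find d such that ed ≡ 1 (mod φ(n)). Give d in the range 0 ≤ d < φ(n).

18189

φ(n) = (p−1)(q−1) = 232·196 = 45472.
Need d with 5·d ≡ 1 (mod 45472). Apply the extended Euclidean algorithm:
45472 = 9094·5 + 2
5 = 2·2 + 1
2 = 2·1 + 0
Back-substitute:
1 = 5 − 2·2
1 = −2·45472 + 18189·5
So 5·18189 ≡ 1 (mod 45472), hence d = 18189.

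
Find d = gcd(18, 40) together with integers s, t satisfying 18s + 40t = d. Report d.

Repeated division:
40 = 2×18 + 4
18 = 4×4 + 2
4 = 2×2 + 0
gcd(18, 40) = 2.
Working backward:
2 = 18 − 4·4
2 = −4·40 + 9·18
So 2 = (-4)·40 + (9)·18.

2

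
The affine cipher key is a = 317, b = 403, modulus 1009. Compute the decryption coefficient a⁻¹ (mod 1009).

748

Apply the Euclidean algorithm to 1009 and 317:
1009 = 3*317 + 58
317 = 5*58 + 27
58 = 2*27 + 4
27 = 6*4 + 3
4 = 1*3 + 1
3 = 3*1 + 0
Since gcd(317, 1009) = 1, back-substitute to write 1 as a combination:
1 = 4 − 3
1 = −27 + 7·4
1 = 7·58 − 15·27
1 = −15·317 + 82·58
1 = 82·1009 − 261·317
Hence 317⁻¹ ≡ -261 ≡ 748 (mod 1009).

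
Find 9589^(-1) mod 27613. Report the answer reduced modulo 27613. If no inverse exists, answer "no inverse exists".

Run Euclid on (27613, 9589):
27613 = 2·9589 + 8435
9589 = 1·8435 + 1154
8435 = 7·1154 + 357
1154 = 3·357 + 83
357 = 4·83 + 25
83 = 3·25 + 8
25 = 3·8 + 1
8 = 8·1 + 0
Since gcd(9589, 27613) = 1, back-substitute to write 1 as a combination:
1 = 25 − 3·8
1 = −3·83 + 10·25
1 = 10·357 − 43·83
1 = −43·1154 + 139·357
1 = 139·8435 − 1016·1154
1 = −1016·9589 + 1155·8435
1 = 1155·27613 − 3326·9589
Thus 9589·(-3326) ≡ 1 (mod 27613); reducing, -3326 mod 27613 = 24287.

24287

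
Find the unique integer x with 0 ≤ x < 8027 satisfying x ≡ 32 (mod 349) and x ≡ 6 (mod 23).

Write x = 32 + 349·k. Then 349·k ≡ 6 − 32 ≡ 20 (mod 23).
Need 349⁻¹ mod 23. Extended Euclid on (23, 4):
23 = 5*4 + 3
4 = 1*3 + 1
3 = 3*1 + 0
Back-substitute:
1 = 4 − 3
1 = −23 + 6·4
349⁻¹ ≡ 6 (mod 23), so k ≡ 6·20 ≡ 5 (mod 23).
x = 32 + 349·5 = 1777.

1777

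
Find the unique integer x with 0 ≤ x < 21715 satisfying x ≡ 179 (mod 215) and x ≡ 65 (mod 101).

21679

Write x = 179 + 215·k. Then 215·k ≡ 65 − 179 ≡ 88 (mod 101).
Need 215⁻¹ mod 101. Extended Euclid on (101, 13):
101 = 7×13 + 10
13 = 1×10 + 3
10 = 3×3 + 1
3 = 3×1 + 0
Back-substitute:
1 = 10 − 3·3
1 = −3·13 + 4·10
1 = 4·101 − 31·13
215⁻¹ ≡ 70 (mod 101), so k ≡ 70·88 ≡ 100 (mod 101).
x = 179 + 215·100 = 21679.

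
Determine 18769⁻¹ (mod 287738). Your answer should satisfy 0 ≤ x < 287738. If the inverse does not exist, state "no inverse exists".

23379

Apply the Euclidean algorithm to 287738 and 18769:
287738 = 15×18769 + 6203
18769 = 3×6203 + 160
6203 = 38×160 + 123
160 = 1×123 + 37
123 = 3×37 + 12
37 = 3×12 + 1
12 = 12×1 + 0
The gcd is 1. Working backward:
1 = 37 − 3·12
1 = −3·123 + 10·37
1 = 10·160 − 13·123
1 = −13·6203 + 504·160
1 = 504·18769 − 1525·6203
1 = −1525·287738 + 23379·18769
So 18769·23379 ≡ 1 (mod 287738).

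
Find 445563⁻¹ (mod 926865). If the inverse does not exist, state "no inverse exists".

no inverse exists

Euclidean algorithm on 926865, 445563:
926865 = 2*445563 + 35739
445563 = 12*35739 + 16695
35739 = 2*16695 + 2349
16695 = 7*2349 + 252
2349 = 9*252 + 81
252 = 3*81 + 9
81 = 9*9 + 0
The gcd is 9, not 1, hence no inverse exists.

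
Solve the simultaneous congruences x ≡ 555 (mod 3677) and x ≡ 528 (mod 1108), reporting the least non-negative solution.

Write x = 555 + 3677·k. Then 3677·k ≡ 528 − 555 ≡ 1081 (mod 1108).
Need 3677⁻¹ mod 1108. Extended Euclid on (1108, 353):
1108 = 3*353 + 49
353 = 7*49 + 10
49 = 4*10 + 9
10 = 1*9 + 1
9 = 9*1 + 0
Back-substitute:
1 = 10 − 9
1 = −49 + 5·10
1 = 5·353 − 36·49
1 = −36·1108 + 113·353
3677⁻¹ ≡ 113 (mod 1108), so k ≡ 113·1081 ≡ 273 (mod 1108).
x = 555 + 3677·273 = 1004376.

1004376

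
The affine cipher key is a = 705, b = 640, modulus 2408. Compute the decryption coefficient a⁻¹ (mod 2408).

gcd(2408, 705) by repeated division:
2408 = 3×705 + 293
705 = 2×293 + 119
293 = 2×119 + 55
119 = 2×55 + 9
55 = 6×9 + 1
9 = 9×1 + 0
gcd = 1, so the inverse exists. Back-substitute:
1 = 55 − 6·9
1 = −6·119 + 13·55
1 = 13·293 − 32·119
1 = −32·705 + 77·293
1 = 77·2408 − 263·705
Hence 705⁻¹ ≡ -263 ≡ 2145 (mod 2408).

2145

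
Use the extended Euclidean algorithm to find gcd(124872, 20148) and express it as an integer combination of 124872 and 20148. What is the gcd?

Apply Euclid's algorithm to 124872 and 20148:
124872 = 6*20148 + 3984
20148 = 5*3984 + 228
3984 = 17*228 + 108
228 = 2*108 + 12
108 = 9*12 + 0
gcd(124872, 20148) = 12.
Back-substituting:
12 = 228 − 2·108
12 = −2·3984 + 35·228
12 = 35·20148 − 177·3984
12 = −177·124872 + 1097·20148
So 12 = (-177)·124872 + (1097)·20148.

12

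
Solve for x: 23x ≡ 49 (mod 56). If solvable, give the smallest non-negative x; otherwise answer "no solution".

First find gcd(23, 56):
56 = 2×23 + 10
23 = 2×10 + 3
10 = 3×3 + 1
3 = 3×1 + 0
gcd = 1, so a unique solution mod 56 exists.
Back-substitute for the Bézout coefficients:
1 = 10 − 3·3
1 = −3·23 + 7·10
1 = 7·56 − 17·23
So 23·(-17) ≡ 1 (mod 56), giving 23⁻¹ ≡ 39.
x ≡ 23⁻¹·49 ≡ 39·49 ≡ 7 (mod 56).

7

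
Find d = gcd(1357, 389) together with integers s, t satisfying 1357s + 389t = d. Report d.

Euclidean algorithm:
1357 = 3*389 + 190
389 = 2*190 + 9
190 = 21*9 + 1
9 = 9*1 + 0
gcd(1357, 389) = 1.
Express as a combination:
1 = 190 − 21·9
1 = −21·389 + 43·190
1 = 43·1357 − 150·389
So 1 = (43)·1357 + (-150)·389.

1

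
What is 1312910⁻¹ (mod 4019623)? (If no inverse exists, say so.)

Apply the Euclidean algorithm to 4019623 and 1312910:
4019623 = 3*1312910 + 80893
1312910 = 16*80893 + 18622
80893 = 4*18622 + 6405
18622 = 2*6405 + 5812
6405 = 1*5812 + 593
5812 = 9*593 + 475
593 = 1*475 + 118
475 = 4*118 + 3
118 = 39*3 + 1
3 = 3*1 + 0
The gcd is 1. Working backward:
1 = 118 − 39·3
1 = −39·475 + 157·118
1 = 157·593 − 196·475
1 = −196·5812 + 1921·593
1 = 1921·6405 − 2117·5812
1 = −2117·18622 + 6155·6405
1 = 6155·80893 − 26737·18622
1 = −26737·1312910 + 433947·80893
1 = 433947·4019623 − 1328578·1312910
Thus 1312910·(-1328578) ≡ 1 (mod 4019623); reducing, -1328578 mod 4019623 = 2691045.

2691045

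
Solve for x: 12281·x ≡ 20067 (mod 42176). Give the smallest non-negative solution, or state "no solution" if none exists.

First find gcd(12281, 42176):
42176 = 3×12281 + 5333
12281 = 2×5333 + 1615
5333 = 3×1615 + 488
1615 = 3×488 + 151
488 = 3×151 + 35
151 = 4×35 + 11
35 = 3×11 + 2
11 = 5×2 + 1
2 = 2×1 + 0
gcd = 1, so a unique solution mod 42176 exists.
Back-substitute for the Bézout coefficients:
1 = 11 − 5·2
1 = −5·35 + 16·11
1 = 16·151 − 69·35
1 = −69·488 + 223·151
1 = 223·1615 − 738·488
1 = −738·5333 + 2437·1615
1 = 2437·12281 − 5612·5333
1 = −5612·42176 + 19273·12281
So 12281·(19273) ≡ 1 (mod 42176), giving 12281⁻¹ ≡ 19273.
x ≡ 12281⁻¹·20067 ≡ 19273·20067 ≡ 39547 (mod 42176).

39547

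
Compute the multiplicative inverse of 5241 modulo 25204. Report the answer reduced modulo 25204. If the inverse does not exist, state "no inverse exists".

3097

Extended Euclidean algorithm:
25204 = 4×5241 + 4240
5241 = 1×4240 + 1001
4240 = 4×1001 + 236
1001 = 4×236 + 57
236 = 4×57 + 8
57 = 7×8 + 1
8 = 8×1 + 0
Since gcd(5241, 25204) = 1, back-substitute to write 1 as a combination:
1 = 57 − 7·8
1 = −7·236 + 29·57
1 = 29·1001 − 123·236
1 = −123·4240 + 521·1001
1 = 521·5241 − 644·4240
1 = −644·25204 + 3097·5241
So 5241·3097 ≡ 1 (mod 25204).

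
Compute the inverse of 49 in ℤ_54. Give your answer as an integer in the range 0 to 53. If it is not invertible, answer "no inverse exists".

43

Run Euclid on (54, 49):
54 = 1·49 + 5
49 = 9·5 + 4
5 = 1·4 + 1
4 = 4·1 + 0
Since gcd(49, 54) = 1, back-substitute to write 1 as a combination:
1 = 5 − 4
1 = −49 + 10·5
1 = 10·54 − 11·49
Thus 49·(-11) ≡ 1 (mod 54); reducing, -11 mod 54 = 43.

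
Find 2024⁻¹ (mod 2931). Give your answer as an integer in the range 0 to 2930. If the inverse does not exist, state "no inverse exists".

656

gcd(2931, 2024) by repeated division:
2931 = 1·2024 + 907
2024 = 2·907 + 210
907 = 4·210 + 67
210 = 3·67 + 9
67 = 7·9 + 4
9 = 2·4 + 1
4 = 4·1 + 0
Since gcd(2024, 2931) = 1, back-substitute to write 1 as a combination:
1 = 9 − 2·4
1 = −2·67 + 15·9
1 = 15·210 − 47·67
1 = −47·907 + 203·210
1 = 203·2024 − 453·907
1 = −453·2931 + 656·2024
So 2024·656 ≡ 1 (mod 2931).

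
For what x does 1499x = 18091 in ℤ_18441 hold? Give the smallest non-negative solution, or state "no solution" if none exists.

First find gcd(1499, 18441):
18441 = 12×1499 + 453
1499 = 3×453 + 140
453 = 3×140 + 33
140 = 4×33 + 8
33 = 4×8 + 1
8 = 8×1 + 0
gcd = 1, so a unique solution mod 18441 exists.
Back-substitute for the Bézout coefficients:
1 = 33 − 4·8
1 = −4·140 + 17·33
1 = 17·453 − 55·140
1 = −55·1499 + 182·453
1 = 182·18441 − 2239·1499
So 1499·(-2239) ≡ 1 (mod 18441), giving 1499⁻¹ ≡ 16202.
x ≡ 1499⁻¹·18091 ≡ 16202·18091 ≡ 9128 (mod 18441).

9128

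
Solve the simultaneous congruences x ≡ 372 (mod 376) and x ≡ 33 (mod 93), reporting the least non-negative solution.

Write x = 372 + 376·k. Then 376·k ≡ 33 − 372 ≡ 33 (mod 93).
Need 376⁻¹ mod 93. Extended Euclid on (93, 4):
93 = 23·4 + 1
4 = 4·1 + 0
Back-substitute:
1 = 93 − 23·4
376⁻¹ ≡ 70 (mod 93), so k ≡ 70·33 ≡ 78 (mod 93).
x = 372 + 376·78 = 29700.

29700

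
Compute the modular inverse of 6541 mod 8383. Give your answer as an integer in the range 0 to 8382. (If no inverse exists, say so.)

Extended Euclidean algorithm:
8383 = 1*6541 + 1842
6541 = 3*1842 + 1015
1842 = 1*1015 + 827
1015 = 1*827 + 188
827 = 4*188 + 75
188 = 2*75 + 38
75 = 1*38 + 37
38 = 1*37 + 1
37 = 37*1 + 0
gcd = 1, so the inverse exists. Back-substitute:
1 = 38 − 37
1 = −75 + 2·38
1 = 2·188 − 5·75
1 = −5·827 + 22·188
1 = 22·1015 − 27·827
1 = −27·1842 + 49·1015
1 = 49·6541 − 174·1842
1 = −174·8383 + 223·6541
So 6541·223 ≡ 1 (mod 8383).

223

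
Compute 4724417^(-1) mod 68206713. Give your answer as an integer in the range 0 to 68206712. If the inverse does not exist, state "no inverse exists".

Run Euclid on (68206713, 4724417):
68206713 = 14×4724417 + 2064875
4724417 = 2×2064875 + 594667
2064875 = 3×594667 + 280874
594667 = 2×280874 + 32919
280874 = 8×32919 + 17522
32919 = 1×17522 + 15397
17522 = 1×15397 + 2125
15397 = 7×2125 + 522
2125 = 4×522 + 37
522 = 14×37 + 4
37 = 9×4 + 1
4 = 4×1 + 0
gcd = 1, so the inverse exists. Back-substitute:
1 = 37 − 9·4
1 = −9·522 + 127·37
1 = 127·2125 − 517·522
1 = −517·15397 + 3746·2125
1 = 3746·17522 − 4263·15397
1 = −4263·32919 + 8009·17522
1 = 8009·280874 − 68335·32919
1 = −68335·594667 + 144679·280874
1 = 144679·2064875 − 502372·594667
1 = −502372·4724417 + 1149423·2064875
1 = 1149423·68206713 − 16594294·4724417
Hence 4724417⁻¹ ≡ -16594294 ≡ 51612419 (mod 68206713).

51612419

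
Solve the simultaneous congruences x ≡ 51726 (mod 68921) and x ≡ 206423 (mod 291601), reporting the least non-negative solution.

2521388669

Write x = 51726 + 68921·k. Then 68921·k ≡ 206423 − 51726 ≡ 154697 (mod 291601).
Need 68921⁻¹ mod 291601. Extended Euclid on (291601, 68921):
291601 = 4×68921 + 15917
68921 = 4×15917 + 5253
15917 = 3×5253 + 158
5253 = 33×158 + 39
158 = 4×39 + 2
39 = 19×2 + 1
2 = 2×1 + 0
Back-substitute:
1 = 39 − 19·2
1 = −19·158 + 77·39
1 = 77·5253 − 2560·158
1 = −2560·15917 + 7757·5253
1 = 7757·68921 − 33588·15917
1 = −33588·291601 + 142109·68921
68921⁻¹ ≡ 142109 (mod 291601), so k ≡ 142109·154697 ≡ 36583 (mod 291601).
x = 51726 + 68921·36583 = 2521388669.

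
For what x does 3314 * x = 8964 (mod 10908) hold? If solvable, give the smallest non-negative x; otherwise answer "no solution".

First find gcd(3314, 10908):
10908 = 3·3314 + 966
3314 = 3·966 + 416
966 = 2·416 + 134
416 = 3·134 + 14
134 = 9·14 + 8
14 = 1·8 + 6
8 = 1·6 + 2
6 = 3·2 + 0
gcd = 2 and 2 | 8964, so solutions exist. Divide through by 2: 1657x ≡ 4482 (mod 5454).
Now find 1657⁻¹ mod 5454:
5454 = 3*1657 + 483
1657 = 3*483 + 208
483 = 2*208 + 67
208 = 3*67 + 7
67 = 9*7 + 4
7 = 1*4 + 3
4 = 1*3 + 1
3 = 3*1 + 0
Back-substitute:
1 = 4 − 3
1 = −7 + 2·4
1 = 2·67 − 19·7
1 = −19·208 + 59·67
1 = 59·483 − 137·208
1 = −137·1657 + 470·483
1 = 470·5454 − 1547·1657
So 1657·(-1547) ≡ 1 (mod 5454), i.e. 1657⁻¹ ≡ 3907.
Then x ≡ 3907·4482 ≡ 3834 (mod 5454); the smallest non-negative solution is x = 3834.

3834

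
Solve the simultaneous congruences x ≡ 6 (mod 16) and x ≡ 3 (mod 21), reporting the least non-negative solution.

150

Write x = 6 + 16·k. Then 16·k ≡ 3 − 6 ≡ 18 (mod 21).
Need 16⁻¹ mod 21. Extended Euclid on (21, 16):
21 = 1×16 + 5
16 = 3×5 + 1
5 = 5×1 + 0
Back-substitute:
1 = 16 − 3·5
1 = −3·21 + 4·16
16⁻¹ ≡ 4 (mod 21), so k ≡ 4·18 ≡ 9 (mod 21).
x = 6 + 16·9 = 150.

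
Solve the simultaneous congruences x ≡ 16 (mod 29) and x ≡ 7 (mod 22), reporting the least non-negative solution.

Write x = 16 + 29·k. Then 29·k ≡ 7 − 16 ≡ 13 (mod 22).
Need 29⁻¹ mod 22. Extended Euclid on (22, 7):
22 = 3*7 + 1
7 = 7*1 + 0
Back-substitute:
1 = 22 − 3·7
29⁻¹ ≡ 19 (mod 22), so k ≡ 19·13 ≡ 5 (mod 22).
x = 16 + 29·5 = 161.

161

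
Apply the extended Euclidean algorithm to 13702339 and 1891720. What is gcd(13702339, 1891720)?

Apply Euclid's algorithm to 13702339 and 1891720:
13702339 = 7×1891720 + 460299
1891720 = 4×460299 + 50524
460299 = 9×50524 + 5583
50524 = 9×5583 + 277
5583 = 20×277 + 43
277 = 6×43 + 19
43 = 2×19 + 5
19 = 3×5 + 4
5 = 1×4 + 1
4 = 4×1 + 0
gcd(13702339, 1891720) = 1.
Working backward:
1 = 5 − 4
1 = −19 + 4·5
1 = 4·43 − 9·19
1 = −9·277 + 58·43
1 = 58·5583 − 1169·277
1 = −1169·50524 + 10579·5583
1 = 10579·460299 − 96380·50524
1 = −96380·1891720 + 396099·460299
1 = 396099·13702339 − 2869073·1891720
So 1 = (396099)·13702339 + (-2869073)·1891720.

1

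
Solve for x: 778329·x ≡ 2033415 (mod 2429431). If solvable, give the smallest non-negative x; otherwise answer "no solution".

699692

First find gcd(778329, 2429431):
2429431 = 3·778329 + 94444
778329 = 8·94444 + 22777
94444 = 4·22777 + 3336
22777 = 6·3336 + 2761
3336 = 1·2761 + 575
2761 = 4·575 + 461
575 = 1·461 + 114
461 = 4·114 + 5
114 = 22·5 + 4
5 = 1·4 + 1
4 = 4·1 + 0
gcd = 1, so a unique solution mod 2429431 exists.
Back-substitute for the Bézout coefficients:
1 = 5 − 4
1 = −114 + 23·5
1 = 23·461 − 93·114
1 = −93·575 + 116·461
1 = 116·2761 − 557·575
1 = −557·3336 + 673·2761
1 = 673·22777 − 4595·3336
1 = −4595·94444 + 19053·22777
1 = 19053·778329 − 157019·94444
1 = −157019·2429431 + 490110·778329
So 778329·(490110) ≡ 1 (mod 2429431), giving 778329⁻¹ ≡ 490110.
x ≡ 778329⁻¹·2033415 ≡ 490110·2033415 ≡ 699692 (mod 2429431).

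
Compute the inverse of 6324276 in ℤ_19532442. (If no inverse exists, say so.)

no inverse exists

Compute gcd(6324276, 19532442):
19532442 = 3·6324276 + 559614
6324276 = 11·559614 + 168522
559614 = 3·168522 + 54048
168522 = 3·54048 + 6378
54048 = 8·6378 + 3024
6378 = 2·3024 + 330
3024 = 9·330 + 54
330 = 6·54 + 6
54 = 9·6 + 0
gcd(6324276, 19532442) = 6 ≠ 1, so 6324276 has no multiplicative inverse modulo 19532442.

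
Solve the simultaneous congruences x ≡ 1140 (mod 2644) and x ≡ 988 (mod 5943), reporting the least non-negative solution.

5088196

Write x = 1140 + 2644·k. Then 2644·k ≡ 988 − 1140 ≡ 5791 (mod 5943).
Need 2644⁻¹ mod 5943. Extended Euclid on (5943, 2644):
5943 = 2×2644 + 655
2644 = 4×655 + 24
655 = 27×24 + 7
24 = 3×7 + 3
7 = 2×3 + 1
3 = 3×1 + 0
Back-substitute:
1 = 7 − 2·3
1 = −2·24 + 7·7
1 = 7·655 − 191·24
1 = −191·2644 + 771·655
1 = 771·5943 − 1733·2644
2644⁻¹ ≡ 4210 (mod 5943), so k ≡ 4210·5791 ≡ 1924 (mod 5943).
x = 1140 + 2644·1924 = 5088196.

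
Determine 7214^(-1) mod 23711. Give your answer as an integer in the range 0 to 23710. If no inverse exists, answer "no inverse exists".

5604

Extended Euclidean algorithm:
23711 = 3*7214 + 2069
7214 = 3*2069 + 1007
2069 = 2*1007 + 55
1007 = 18*55 + 17
55 = 3*17 + 4
17 = 4*4 + 1
4 = 4*1 + 0
Since gcd(7214, 23711) = 1, back-substitute to write 1 as a combination:
1 = 17 − 4·4
1 = −4·55 + 13·17
1 = 13·1007 − 238·55
1 = −238·2069 + 489·1007
1 = 489·7214 − 1705·2069
1 = −1705·23711 + 5604·7214
So 7214·5604 ≡ 1 (mod 23711).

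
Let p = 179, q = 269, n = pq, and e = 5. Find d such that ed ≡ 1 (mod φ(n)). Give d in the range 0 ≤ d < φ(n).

φ(n) = (p−1)(q−1) = 178·268 = 47704.
Need d with 5·d ≡ 1 (mod 47704). Apply the extended Euclidean algorithm:
47704 = 9540·5 + 4
5 = 1·4 + 1
4 = 4·1 + 0
Back-substitute:
1 = 5 − 4
1 = −47704 + 9541·5
So 5·9541 ≡ 1 (mod 47704), hence d = 9541.

9541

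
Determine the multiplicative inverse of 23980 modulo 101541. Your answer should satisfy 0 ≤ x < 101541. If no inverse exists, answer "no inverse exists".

no inverse exists

Compute gcd(23980, 101541):
101541 = 4*23980 + 5621
23980 = 4*5621 + 1496
5621 = 3*1496 + 1133
1496 = 1*1133 + 363
1133 = 3*363 + 44
363 = 8*44 + 11
44 = 4*11 + 0
gcd(23980, 101541) = 11 ≠ 1, so 23980 has no multiplicative inverse modulo 101541.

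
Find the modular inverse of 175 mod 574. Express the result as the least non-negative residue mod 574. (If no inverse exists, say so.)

Euclidean algorithm on 574, 175:
574 = 3*175 + 49
175 = 3*49 + 28
49 = 1*28 + 21
28 = 1*21 + 7
21 = 3*7 + 0
Since gcd = 7 > 1, 175 is not a unit mod 574.

no inverse exists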